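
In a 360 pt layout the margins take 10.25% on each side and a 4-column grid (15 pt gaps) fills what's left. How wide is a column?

60.3 pt

Margins: 10.25% × 360 = 36.9 pt each, so content = 360 − 73.8 = 286.2 pt.
286.2 − 3·15 = 241.2; ÷4 gives c = 60.3 pt.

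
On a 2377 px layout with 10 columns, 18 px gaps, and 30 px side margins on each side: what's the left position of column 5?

Subtract both margins: 2377 − 2·30 = 2317 px.
10 columns + 9 gaps: 10c + 9·18 = 2317.
10c = 2317 − 162 = 2155, so c = 215.5 px.
Column 5 starts at margin + 4·(column + gutter) = 30 + 4·233.5 = 964 px.

964 px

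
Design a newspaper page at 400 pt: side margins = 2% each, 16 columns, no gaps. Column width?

24 pt

Margins: 2% × 400 = 8 pt each, so content = 400 − 16 = 384 pt.
16c = 384 → c = 24 pt.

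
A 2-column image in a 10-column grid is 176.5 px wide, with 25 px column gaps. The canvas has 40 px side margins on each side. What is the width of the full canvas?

176.5 − 1·25 = 151.5; ÷2 gives c = 75.75 px.
Adding margins, columns and gutters: 80 + 757.5 + 225 = 1062.5 px.

1062.5 px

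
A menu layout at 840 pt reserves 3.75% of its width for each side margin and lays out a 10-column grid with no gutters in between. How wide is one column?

Margins: 3.75% × 840 = 31.5 pt each, so content = 840 − 63 = 777 pt.
With no gutters, each column is 777/10 = 77.7 pt.

77.7 pt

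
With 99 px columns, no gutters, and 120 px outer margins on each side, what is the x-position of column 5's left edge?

516 px

Before column 5: the margin + 4 columns + 4 gutters.
Offset = 120 + 4·(99 + 0) = 120 + 396 = 516 px.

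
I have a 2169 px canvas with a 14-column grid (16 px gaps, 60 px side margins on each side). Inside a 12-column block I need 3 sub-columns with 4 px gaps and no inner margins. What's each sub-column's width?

582 px

Subtract both margins: 2169 − 2·60 = 2049 px.
2049 − 13·16 = 1841; ÷14 gives c = 131.5 px.
12 columns plus 11 gaps: 1578 + 176 = 1754 px.
1754 − 2·4 = 1746; ÷3 gives d = 582 px.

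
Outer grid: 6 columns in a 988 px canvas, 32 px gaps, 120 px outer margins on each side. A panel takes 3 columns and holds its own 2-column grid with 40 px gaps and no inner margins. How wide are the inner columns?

Inside the margins: 988 − 240 = 748 px.
6 columns + 5 gaps: 6c + 5·32 = 748.
6c = 748 − 160 = 588, so c = 98 px.
Span of 3: 3·98 + 2·32 = 294 + 64 = 358 px.
Subtracting 1 gap of 40 leaves 318 for 2 columns, so d = 159 px.

159 px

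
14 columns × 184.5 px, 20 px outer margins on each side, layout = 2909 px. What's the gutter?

Subtract both margins: 2909 − 2·20 = 2869 px.
Columns use 2583 px, leaving 286 px across 13 gutters = 22 px each.

22 px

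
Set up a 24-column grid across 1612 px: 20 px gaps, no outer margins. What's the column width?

48 px

Subtracting 23 gaps of 20 leaves 1152 for 24 columns, so c = 48 px.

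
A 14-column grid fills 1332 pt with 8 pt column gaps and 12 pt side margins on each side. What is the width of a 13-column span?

Subtract both margins: 1332 − 2·12 = 1308 pt.
14 columns + 13 column gaps: 14c + 13·8 = 1308.
14c = 1308 − 104 = 1204, so c = 86 pt.
13-column span = 13·86 + 12·8 = 1214 pt.

1214 pt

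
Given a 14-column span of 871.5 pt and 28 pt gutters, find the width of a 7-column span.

14c + 13·28 = 871.5 → 14c = 507.5 → c = 36.25 pt.
Span of 7: 7·36.25 + 6·28 = 253.75 + 168 = 421.75 pt.

421.75 pt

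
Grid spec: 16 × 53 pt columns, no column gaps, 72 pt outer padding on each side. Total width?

Summing: 144 + 848 = 992 pt.

992 pt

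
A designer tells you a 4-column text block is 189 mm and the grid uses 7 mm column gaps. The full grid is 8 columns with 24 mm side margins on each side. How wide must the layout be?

433 mm

4c + 3·7 = 189 → 4c = 168 → c = 42 mm.
Total width: 2·24 + 8·42 + 7·7 = 433 mm.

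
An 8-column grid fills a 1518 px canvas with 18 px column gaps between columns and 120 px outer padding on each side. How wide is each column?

144 px

Take off 240 px of margins, leaving 1278 px.
8 columns + 7 column gaps: 8c + 7·18 = 1278.
8c = 1278 − 126 = 1152, so c = 144 px.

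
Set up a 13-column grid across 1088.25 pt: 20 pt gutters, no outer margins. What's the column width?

Subtracting 12 gutters of 20 leaves 848.25 for 13 columns, so c = 65.25 pt.

65.25 pt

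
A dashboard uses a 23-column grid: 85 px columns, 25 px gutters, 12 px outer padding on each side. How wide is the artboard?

2529 px

Adding margins, columns and gutters: 24 + 1955 + 550 = 2529 px.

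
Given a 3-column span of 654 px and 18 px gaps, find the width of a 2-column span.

654 − 2·18 = 618; ÷3 gives c = 206 px.
Span of 2: 2·206 + 1·18 = 412 + 18 = 430 px.

430 px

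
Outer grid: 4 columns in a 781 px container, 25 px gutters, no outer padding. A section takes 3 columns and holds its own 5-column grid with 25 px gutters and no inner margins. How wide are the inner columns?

95.9 px

Subtracting 3 gutters of 25 leaves 706 for 4 columns, so c = 176.5 px.
3-column span = 3·176.5 + 2·25 = 579.5 px.
5d + 4·25 = 579.5 → 5d = 479.5 → d = 95.9 px.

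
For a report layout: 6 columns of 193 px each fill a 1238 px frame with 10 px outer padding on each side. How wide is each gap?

Content width = 1238 − 2·10 = 1218 px.
6·193 + 5g = 1218 → 5g = 60 → g = 12 px.

12 px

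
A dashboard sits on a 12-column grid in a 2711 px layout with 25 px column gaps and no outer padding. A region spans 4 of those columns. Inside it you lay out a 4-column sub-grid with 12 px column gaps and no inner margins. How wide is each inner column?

12c + 11·25 = 2711 → 12c = 2436 → c = 203 px.
4 columns plus 3 column gaps: 812 + 75 = 887 px.
887 − 3·12 = 851; ÷4 gives d = 212.75 px.

212.75 px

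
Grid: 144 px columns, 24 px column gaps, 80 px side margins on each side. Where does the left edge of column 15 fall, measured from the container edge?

Before column 15: the margin + 14 columns + 14 column gaps.
Offset = 80 + 14·(144 + 24) = 80 + 2352 = 2432 px.

2432 px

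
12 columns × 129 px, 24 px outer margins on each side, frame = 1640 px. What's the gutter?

4 px

Inside the margins: 1640 − 48 = 1592 px.
12 columns take 12·129 = 1548 px; remaining 44 splits into 11 gutters.
g = 44 / 11 = 4 px.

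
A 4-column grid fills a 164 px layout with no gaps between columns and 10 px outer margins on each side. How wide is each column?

Content width = 164 − 2·10 = 144 px.
With no gaps, each column is 144/4 = 36 px.

36 px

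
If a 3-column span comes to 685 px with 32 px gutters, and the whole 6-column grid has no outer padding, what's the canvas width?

3c + 2·32 = 685 → 3c = 621 → c = 207 px.
Total width: 6·207 + 5·32 = 1402 px.

1402 px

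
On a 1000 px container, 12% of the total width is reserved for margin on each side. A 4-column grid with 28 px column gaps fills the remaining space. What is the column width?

1000 × (1 − 2·12%) = 1000 × 76% = 760 px for the columns.
760 − 3·28 = 676; ÷4 gives c = 169 px.

169 px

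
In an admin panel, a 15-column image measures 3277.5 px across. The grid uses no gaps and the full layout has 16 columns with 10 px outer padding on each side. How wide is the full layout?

3516 px

3277.5 / 15 = 218.5 px per column.
Layout = 2·10 + 16·218.5 = 20 + 3496 = 3516 px.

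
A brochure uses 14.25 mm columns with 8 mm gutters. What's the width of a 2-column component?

2 columns plus 1 gutter: 28.5 + 8 = 36.5 mm.

36.5 mm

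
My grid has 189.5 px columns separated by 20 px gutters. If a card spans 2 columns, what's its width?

2 columns plus 1 gutter: 379 + 20 = 399 px.

399 px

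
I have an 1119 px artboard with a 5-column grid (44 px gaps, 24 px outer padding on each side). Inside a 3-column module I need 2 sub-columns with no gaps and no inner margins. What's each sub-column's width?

312.5 px

Take off 48 px of margins, leaving 1071 px.
1071 − 4·44 = 895; ÷5 gives c = 179 px.
3-column span = 3·179 + 2·44 = 625 px.
625 / 2 = 312.5 px per column.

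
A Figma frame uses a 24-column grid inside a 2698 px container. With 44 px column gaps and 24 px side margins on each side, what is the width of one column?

68.25 px

Subtract both margins: 2698 − 2·24 = 2650 px.
24 columns + 23 column gaps: 24c + 23·44 = 2650.
24c = 2650 − 1012 = 1638, so c = 68.25 px.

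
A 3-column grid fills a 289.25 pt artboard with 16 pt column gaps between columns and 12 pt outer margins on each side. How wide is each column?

77.75 pt

Content width = 289.25 − 2·12 = 265.25 pt.
3c + 2·16 = 265.25 → 3c = 233.25 → c = 77.75 pt.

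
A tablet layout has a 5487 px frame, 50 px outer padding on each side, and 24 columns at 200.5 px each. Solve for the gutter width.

25 px

Subtract both margins: 5487 − 2·50 = 5387 px.
24 columns take 24·200.5 = 4812 px; remaining 575 splits into 23 gutters.
g = 575 / 23 = 25 px.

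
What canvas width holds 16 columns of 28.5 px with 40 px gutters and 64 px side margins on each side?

1184 px

Adding margins, columns and gutters: 128 + 456 + 600 = 1184 px.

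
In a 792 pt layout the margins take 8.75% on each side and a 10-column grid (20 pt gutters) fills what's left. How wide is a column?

Each margin = 8.75% of 792 = 69.3 pt; content = 792 − 2·69.3 = 653.4 pt.
Subtracting 9 gutters of 20 leaves 473.4 for 10 columns, so c = 47.34 pt.

47.34 pt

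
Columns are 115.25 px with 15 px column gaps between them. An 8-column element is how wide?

1027 px

Span of 8: 8·115.25 + 7·15 = 922 + 105 = 1027 px.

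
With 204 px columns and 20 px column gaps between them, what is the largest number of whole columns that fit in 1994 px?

Each extra column adds 204 + 20 = 224 px.
(1994 + 20) / 224 = 8.99, so 8 columns fit.

8 columns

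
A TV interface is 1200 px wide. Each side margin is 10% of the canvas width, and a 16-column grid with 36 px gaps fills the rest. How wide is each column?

1200 × (1 − 2·10%) = 1200 × 80% = 960 px for the columns.
Subtracting 15 gaps of 36 leaves 420 for 16 columns, so c = 26.25 px.

26.25 px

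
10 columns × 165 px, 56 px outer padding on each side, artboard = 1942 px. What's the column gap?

20 px

Take off 112 px of margins, leaving 1830 px.
10 columns take 10·165 = 1650 px; remaining 180 splits into 9 column gaps.
g = 180 / 9 = 20 px.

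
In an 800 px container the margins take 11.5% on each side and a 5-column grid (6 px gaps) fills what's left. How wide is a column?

Each margin = 11.5% of 800 = 92 px; content = 800 − 2·92 = 616 px.
616 − 4·6 = 592; ÷5 gives c = 118.4 px.

118.4 px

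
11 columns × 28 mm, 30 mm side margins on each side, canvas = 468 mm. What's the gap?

10 mm

Content width = 468 − 2·30 = 408 mm.
Columns use 308 mm, leaving 100 mm across 10 gaps = 10 mm each.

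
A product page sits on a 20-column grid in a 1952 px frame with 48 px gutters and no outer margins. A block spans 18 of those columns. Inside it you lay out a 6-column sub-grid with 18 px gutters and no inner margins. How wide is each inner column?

277 px

1952 − 19·48 = 1040; ÷20 gives c = 52 px.
Span of 18: 18·52 + 17·48 = 936 + 816 = 1752 px.
6 columns + 5 gutters: 6d + 5·18 = 1752.
6d = 1752 − 90 = 1662, so d = 277 px.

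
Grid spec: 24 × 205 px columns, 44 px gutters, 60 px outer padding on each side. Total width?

Adding margins, columns and gutters: 120 + 4920 + 1012 = 6052 px.

6052 px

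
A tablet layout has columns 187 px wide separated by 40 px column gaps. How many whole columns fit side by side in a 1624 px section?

Each extra column adds 187 + 40 = 227 px.
(1624 + 40) / 227 = 7.33, so 7 columns fit.

7 columns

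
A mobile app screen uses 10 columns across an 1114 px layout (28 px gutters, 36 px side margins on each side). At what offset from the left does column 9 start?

892 px

Subtract both margins: 1114 − 2·36 = 1042 px.
10c + 9·28 = 1042 → 10c = 790 → c = 79 px.
Column 9 starts at margin + 8·(column + gutter) = 36 + 8·107 = 892 px.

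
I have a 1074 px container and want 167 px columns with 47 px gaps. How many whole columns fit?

5 columns

Each extra column adds 167 + 47 = 214 px.
(1074 + 47) / 214 = 5.24, so 5 columns fit.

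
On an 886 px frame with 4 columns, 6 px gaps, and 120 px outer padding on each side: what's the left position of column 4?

Subtract both margins: 886 − 2·120 = 646 px.
4c + 3·6 = 646 → 4c = 628 → c = 157 px.
Before column 4: the margin + 3 columns + 3 gaps.
Offset = 120 + 3·(157 + 6) = 120 + 489 = 609 px.

609 px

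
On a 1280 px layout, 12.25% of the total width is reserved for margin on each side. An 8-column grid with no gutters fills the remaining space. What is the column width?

1280 × (1 − 2·12.25%) = 1280 × 75.5% = 966.4 px for the columns.
8c = 966.4 → c = 120.8 px.

120.8 px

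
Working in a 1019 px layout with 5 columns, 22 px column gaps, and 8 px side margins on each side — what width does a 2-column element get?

388 px

Take off 16 px of margins, leaving 1003 px.
Subtracting 4 column gaps of 22 leaves 915 for 5 columns, so c = 183 px.
2 columns plus 1 column gap: 366 + 22 = 388 px.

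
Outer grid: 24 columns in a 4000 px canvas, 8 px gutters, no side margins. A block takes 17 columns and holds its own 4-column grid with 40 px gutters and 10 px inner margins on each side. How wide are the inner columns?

4000 − 23·8 = 3816; ÷24 gives c = 159 px.
17 columns plus 16 gutters: 2703 + 128 = 2831 px.
Inner content = 2831 − 2·10 = 2811 px.
4 columns + 3 gutters: 4d + 3·40 = 2811.
4d = 2811 − 120 = 2691, so d = 672.75 px.

672.75 px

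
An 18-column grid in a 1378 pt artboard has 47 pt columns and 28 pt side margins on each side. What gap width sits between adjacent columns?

Content width = 1378 − 2·28 = 1322 pt.
18·47 + 17g = 1322 → 17g = 476 → g = 28 pt.

28 pt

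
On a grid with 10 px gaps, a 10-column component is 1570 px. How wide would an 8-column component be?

10c + 9·10 = 1570 → 10c = 1480 → c = 148 px.
Span of 8: 8·148 + 7·10 = 1184 + 70 = 1254 px.

1254 px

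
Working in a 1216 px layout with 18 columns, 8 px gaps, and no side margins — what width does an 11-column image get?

740 px

Subtracting 17 gaps of 8 leaves 1080 for 18 columns, so c = 60 px.
11 columns plus 10 gaps: 660 + 80 = 740 px.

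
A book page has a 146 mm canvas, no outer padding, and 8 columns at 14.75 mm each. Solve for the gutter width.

4 mm

Columns use 118 mm, leaving 28 mm across 7 gutters = 4 mm each.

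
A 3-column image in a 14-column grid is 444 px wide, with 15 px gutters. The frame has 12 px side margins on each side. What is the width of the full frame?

2151 px

444 − 2·15 = 414; ÷3 gives c = 138 px.
Frame = 2·12 + 14·138 + 13·15 = 24 + 1932 + 195 = 2151 px.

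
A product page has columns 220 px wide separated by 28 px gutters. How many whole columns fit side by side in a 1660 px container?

Each extra column adds 220 + 28 = 248 px.
(1660 + 28) / 248 = 6.81, so 6 columns fit.

6 columns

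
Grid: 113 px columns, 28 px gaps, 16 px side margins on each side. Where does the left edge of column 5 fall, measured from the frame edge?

580 px

Column 5 starts at margin + 4·(column + gutter) = 16 + 4·141 = 580 px.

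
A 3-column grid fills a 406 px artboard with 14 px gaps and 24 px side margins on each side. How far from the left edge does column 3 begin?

272 px

Take off 48 px of margins, leaving 358 px.
358 − 2·14 = 330; ÷3 gives c = 110 px.
Before column 3: the margin + 2 columns + 2 gaps.
Offset = 24 + 2·(110 + 14) = 24 + 248 = 272 px.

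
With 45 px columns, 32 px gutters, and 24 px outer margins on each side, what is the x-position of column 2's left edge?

101 px

Before column 2: the margin + 1 column + 1 gutter.
Offset = 24 + 1·(45 + 32) = 24 + 77 = 101 px.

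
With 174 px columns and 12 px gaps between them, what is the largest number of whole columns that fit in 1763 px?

k columns need k·174 + (k−1)·12 = k·186 − 12.
k·186 − 12 ≤ 1763 → k ≤ 1775 / 186 ≈ 9.54, so k = 9.

9 columns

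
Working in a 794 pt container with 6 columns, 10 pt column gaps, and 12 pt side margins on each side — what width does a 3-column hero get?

Inside the margins: 794 − 24 = 770 pt.
6 columns + 5 column gaps: 6c + 5·10 = 770.
6c = 770 − 50 = 720, so c = 120 pt.
Span of 3: 3·120 + 2·10 = 360 + 20 = 380 pt.

380 pt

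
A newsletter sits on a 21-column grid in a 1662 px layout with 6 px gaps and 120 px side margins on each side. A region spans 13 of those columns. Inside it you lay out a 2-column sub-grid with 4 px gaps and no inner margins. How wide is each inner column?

Take off 240 px of margins, leaving 1422 px.
21 columns + 20 gaps: 21c + 20·6 = 1422.
21c = 1422 − 120 = 1302, so c = 62 px.
13 columns plus 12 gaps: 806 + 72 = 878 px.
878 − 1·4 = 874; ÷2 gives d = 437 px.

437 px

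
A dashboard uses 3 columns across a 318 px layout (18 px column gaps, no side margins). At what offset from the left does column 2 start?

112 px

318 − 2·18 = 282; ÷3 gives c = 94 px.
Before column 2: 1 column + 1 column gap.
Offset = 1·(94 + 18) = 1·112 = 112 px.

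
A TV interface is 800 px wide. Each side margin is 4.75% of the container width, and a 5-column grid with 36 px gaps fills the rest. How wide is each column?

116 px

800 × (1 − 2·4.75%) = 800 × 90.5% = 724 px for the columns.
5c + 4·36 = 724 → 5c = 580 → c = 116 px.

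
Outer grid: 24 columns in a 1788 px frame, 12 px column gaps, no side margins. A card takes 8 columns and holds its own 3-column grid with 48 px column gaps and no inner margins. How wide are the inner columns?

24 columns + 23 column gaps: 24c + 23·12 = 1788.
24c = 1788 − 276 = 1512, so c = 63 px.
8-column span = 8·63 + 7·12 = 588 px.
588 − 2·48 = 492; ÷3 gives d = 164 px.

164 px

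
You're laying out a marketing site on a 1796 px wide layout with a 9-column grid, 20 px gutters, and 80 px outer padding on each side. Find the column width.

Take off 160 px of margins, leaving 1636 px.
1636 − 8·20 = 1476; ÷9 gives c = 164 px.

164 px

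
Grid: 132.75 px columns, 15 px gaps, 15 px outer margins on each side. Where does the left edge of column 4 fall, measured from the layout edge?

458.25 px

Column 4 starts at margin + 3·(column + gutter) = 15 + 3·147.75 = 458.25 px.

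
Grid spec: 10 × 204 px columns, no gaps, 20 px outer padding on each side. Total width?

2080 px

Layout = 2·20 + 10·204 = 40 + 2040 = 2080 px.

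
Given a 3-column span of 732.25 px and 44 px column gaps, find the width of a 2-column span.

3 columns + 2 column gaps: 3c + 2·44 = 732.25.
3c = 732.25 − 88 = 644.25, so c = 214.75 px.
2 columns plus 1 column gap: 429.5 + 44 = 473.5 px.

473.5 px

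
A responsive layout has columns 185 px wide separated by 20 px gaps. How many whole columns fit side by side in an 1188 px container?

5 columns: 5·185 + 4·20 = 1005 px ≤ 1188.
6 columns: 1210 px > 1188. So 5.

5 columns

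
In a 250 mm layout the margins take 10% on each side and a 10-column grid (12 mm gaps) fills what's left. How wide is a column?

Margins: 10% × 250 = 25 mm each, so content = 250 − 50 = 200 mm.
Subtracting 9 gaps of 12 leaves 92 for 10 columns, so c = 9.2 mm.

9.2 mm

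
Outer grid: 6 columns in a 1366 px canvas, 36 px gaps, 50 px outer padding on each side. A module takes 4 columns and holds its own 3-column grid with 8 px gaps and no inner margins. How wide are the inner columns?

Inside the margins: 1366 − 100 = 1266 px.
1266 − 5·36 = 1086; ÷6 gives c = 181 px.
Span of 4: 4·181 + 3·36 = 724 + 108 = 832 px.
3d + 2·8 = 832 → 3d = 816 → d = 272 px.

272 px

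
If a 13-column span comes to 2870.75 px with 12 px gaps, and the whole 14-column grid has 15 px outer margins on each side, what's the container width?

Subtracting 12 gaps of 12 leaves 2726.75 for 13 columns, so c = 209.75 px.
Total width: 2·15 + 14·209.75 + 13·12 = 3122.5 px.

3122.5 px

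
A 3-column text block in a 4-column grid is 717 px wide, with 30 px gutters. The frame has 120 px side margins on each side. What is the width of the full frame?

1206 px

Subtracting 2 gutters of 30 leaves 657 for 3 columns, so c = 219 px.
Frame = 2·120 + 4·219 + 3·30 = 240 + 876 + 90 = 1206 px.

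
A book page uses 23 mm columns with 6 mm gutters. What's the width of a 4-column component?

110 mm

4 columns plus 3 gutters: 92 + 18 = 110 mm.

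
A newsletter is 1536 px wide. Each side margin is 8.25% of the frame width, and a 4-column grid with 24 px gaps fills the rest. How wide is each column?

Each margin = 8.25% of 1536 = 126.72 px; content = 1536 − 2·126.72 = 1282.56 px.
4c + 3·24 = 1282.56 → 4c = 1210.56 → c = 302.64 px.

302.64 px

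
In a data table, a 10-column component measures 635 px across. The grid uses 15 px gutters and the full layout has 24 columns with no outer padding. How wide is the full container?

1545 px

10c + 9·15 = 635 → 10c = 500 → c = 50 px.
Summing: 1200 + 345 = 1545 px.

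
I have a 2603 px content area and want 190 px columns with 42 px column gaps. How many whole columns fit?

11 columns: 11·190 + 10·42 = 2510 px ≤ 2603.
12 columns: 2742 px > 2603. So 11.

11 columns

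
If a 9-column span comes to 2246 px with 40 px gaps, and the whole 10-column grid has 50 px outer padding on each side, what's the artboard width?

Subtracting 8 gaps of 40 leaves 1926 for 9 columns, so c = 214 px.
Artboard = 2·50 + 10·214 + 9·40 = 100 + 2140 + 360 = 2600 px.

2600 px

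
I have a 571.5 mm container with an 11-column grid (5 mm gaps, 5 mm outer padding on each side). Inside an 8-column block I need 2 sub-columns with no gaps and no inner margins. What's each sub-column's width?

Inside the margins: 571.5 − 10 = 561.5 mm.
11 columns + 10 gaps: 11c + 10·5 = 561.5.
11c = 561.5 − 50 = 511.5, so c = 46.5 mm.
Span of 8: 8·46.5 + 7·5 = 372 + 35 = 407 mm.
With no gaps, each column is 407/2 = 203.5 mm.

203.5 mm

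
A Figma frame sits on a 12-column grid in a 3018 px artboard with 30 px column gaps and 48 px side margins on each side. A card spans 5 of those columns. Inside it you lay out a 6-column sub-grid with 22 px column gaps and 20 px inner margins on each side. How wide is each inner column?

Take off 96 px of margins, leaving 2922 px.
Subtracting 11 column gaps of 30 leaves 2592 for 12 columns, so c = 216 px.
Span of 5: 5·216 + 4·30 = 1080 + 120 = 1200 px.
Inner content = 1200 − 2·20 = 1160 px.
6 columns + 5 column gaps: 6d + 5·22 = 1160.
6d = 1160 − 110 = 1050, so d = 175 px.

175 px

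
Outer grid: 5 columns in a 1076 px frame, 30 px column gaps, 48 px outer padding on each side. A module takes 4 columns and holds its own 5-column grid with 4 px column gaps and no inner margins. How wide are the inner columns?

Outer content = 1076 − 2·48 = 980 px.
980 − 4·30 = 860; ÷5 gives c = 172 px.
4 columns plus 3 column gaps: 688 + 90 = 778 px.
778 − 4·4 = 762; ÷5 gives d = 152.4 px.

152.4 px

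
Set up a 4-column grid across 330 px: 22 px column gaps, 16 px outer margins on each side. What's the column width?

Content width = 330 − 2·16 = 298 px.
4 columns + 3 column gaps: 4c + 3·22 = 298.
4c = 298 − 66 = 232, so c = 58 px.

58 px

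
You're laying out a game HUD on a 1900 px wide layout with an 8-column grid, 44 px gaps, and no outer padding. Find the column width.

8c + 7·44 = 1900 → 8c = 1592 → c = 199 px.

199 px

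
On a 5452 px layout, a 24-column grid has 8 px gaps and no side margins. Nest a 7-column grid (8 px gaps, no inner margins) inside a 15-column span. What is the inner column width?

5452 − 23·8 = 5268; ÷24 gives c = 219.5 px.
Span of 15: 15·219.5 + 14·8 = 3292.5 + 112 = 3404.5 px.
7 columns + 6 gaps: 7d + 6·8 = 3404.5.
7d = 3404.5 − 48 = 3356.5, so d = 479.5 px.

479.5 px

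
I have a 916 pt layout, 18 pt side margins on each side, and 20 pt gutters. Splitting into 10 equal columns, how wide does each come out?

70 pt

Take off 36 pt of margins, leaving 880 pt.
10 columns + 9 gutters: 10c + 9·20 = 880.
10c = 880 − 180 = 700, so c = 70 pt.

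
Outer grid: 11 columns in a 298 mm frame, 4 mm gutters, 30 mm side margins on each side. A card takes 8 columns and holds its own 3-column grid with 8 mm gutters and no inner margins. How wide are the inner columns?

Outer content = 298 − 2·30 = 238 mm.
11c + 10·4 = 238 → 11c = 198 → c = 18 mm.
8 columns plus 7 gutters: 144 + 28 = 172 mm.
172 − 2·8 = 156; ÷3 gives d = 52 mm.

52 mm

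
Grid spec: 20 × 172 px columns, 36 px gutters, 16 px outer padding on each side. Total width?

4156 px

Total width: 2·16 + 20·172 + 19·36 = 4156 px.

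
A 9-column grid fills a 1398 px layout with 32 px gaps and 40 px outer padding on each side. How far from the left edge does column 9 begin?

1240 px

Inside the margins: 1398 − 80 = 1318 px.
Subtracting 8 gaps of 32 leaves 1062 for 9 columns, so c = 118 px.
Each column+gutter stride is 150 px; 8 of them past the 40 px margin is 40 + 1200 = 1240 px.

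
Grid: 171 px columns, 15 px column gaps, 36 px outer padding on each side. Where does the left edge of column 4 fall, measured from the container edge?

594 px

Before column 4: the margin + 3 columns + 3 column gaps.
Offset = 36 + 3·(171 + 15) = 36 + 558 = 594 px.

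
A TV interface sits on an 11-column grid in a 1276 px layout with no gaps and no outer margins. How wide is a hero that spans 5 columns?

580 px

11c = 1276 → c = 116 px.
5-column span = 5·116 = 580 px.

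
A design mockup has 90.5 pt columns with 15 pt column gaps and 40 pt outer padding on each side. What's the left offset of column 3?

251 pt

Column 3 starts at margin + 2·(column + gutter) = 40 + 2·105.5 = 251 pt.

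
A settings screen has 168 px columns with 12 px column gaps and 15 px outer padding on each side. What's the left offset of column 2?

195 px

Each column+gutter stride is 180 px; 1 of them past the 15 px margin is 15 + 180 = 195 px.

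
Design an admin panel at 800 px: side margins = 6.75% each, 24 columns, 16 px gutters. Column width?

13.5 px

800 × (1 − 2·6.75%) = 800 × 86.5% = 692 px for the columns.
24 columns + 23 gutters: 24c + 23·16 = 692.
24c = 692 − 368 = 324, so c = 13.5 px.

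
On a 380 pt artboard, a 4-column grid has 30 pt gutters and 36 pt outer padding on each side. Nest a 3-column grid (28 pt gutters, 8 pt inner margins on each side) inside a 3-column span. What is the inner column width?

50.5 pt

Take off 72 pt of margins, leaving 308 pt.
4c + 3·30 = 308 → 4c = 218 → c = 54.5 pt.
Span of 3: 3·54.5 + 2·30 = 163.5 + 60 = 223.5 pt.
Inner content = 223.5 − 2·8 = 207.5 pt.
3d + 2·28 = 207.5 → 3d = 151.5 → d = 50.5 pt.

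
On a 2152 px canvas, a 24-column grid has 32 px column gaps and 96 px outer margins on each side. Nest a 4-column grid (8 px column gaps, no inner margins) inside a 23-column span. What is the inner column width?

463.25 px

Subtract both margins: 2152 − 2·96 = 1960 px.
1960 − 23·32 = 1224; ÷24 gives c = 51 px.
23 columns plus 22 column gaps: 1173 + 704 = 1877 px.
4d + 3·8 = 1877 → 4d = 1853 → d = 463.25 px.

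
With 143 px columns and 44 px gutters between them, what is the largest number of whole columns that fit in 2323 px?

12 columns: 12·143 + 11·44 = 2200 px ≤ 2323.
13 columns: 2387 px > 2323. So 12.

12 columns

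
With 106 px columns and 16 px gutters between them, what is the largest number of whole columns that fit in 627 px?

5 columns

Each extra column adds 106 + 16 = 122 px.
(627 + 16) / 122 = 5.27, so 5 columns fit.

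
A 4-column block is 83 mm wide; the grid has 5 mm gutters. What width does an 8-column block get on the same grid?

Subtracting 3 gutters of 5 leaves 68 for 4 columns, so c = 17 mm.
8-column span = 8·17 + 7·5 = 171 mm.

171 mm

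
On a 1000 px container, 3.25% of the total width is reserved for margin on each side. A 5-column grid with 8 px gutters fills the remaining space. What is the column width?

Each margin = 3.25% of 1000 = 32.5 px; content = 1000 − 2·32.5 = 935 px.
935 − 4·8 = 903; ÷5 gives c = 180.6 px.

180.6 px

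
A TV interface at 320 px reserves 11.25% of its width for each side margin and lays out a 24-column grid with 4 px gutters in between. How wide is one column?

6.5 px

Each margin = 11.25% of 320 = 36 px; content = 320 − 2·36 = 248 px.
Subtracting 23 gutters of 4 leaves 156 for 24 columns, so c = 6.5 px.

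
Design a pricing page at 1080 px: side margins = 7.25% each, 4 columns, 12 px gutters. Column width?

Each margin = 7.25% of 1080 = 78.3 px; content = 1080 − 2·78.3 = 923.4 px.
923.4 − 3·12 = 887.4; ÷4 gives c = 221.85 px.

221.85 px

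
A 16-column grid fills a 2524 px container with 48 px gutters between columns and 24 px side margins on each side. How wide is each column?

Take off 48 px of margins, leaving 2476 px.
Subtracting 15 gutters of 48 leaves 1756 for 16 columns, so c = 109.75 px.

109.75 px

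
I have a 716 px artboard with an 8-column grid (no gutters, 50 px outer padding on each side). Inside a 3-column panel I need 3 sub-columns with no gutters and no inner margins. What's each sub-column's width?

Subtract both margins: 716 − 2·50 = 616 px.
616 / 8 = 77 px per column.
3-column span = 3·77 = 231 px.
231 / 3 = 77 px per column.

77 px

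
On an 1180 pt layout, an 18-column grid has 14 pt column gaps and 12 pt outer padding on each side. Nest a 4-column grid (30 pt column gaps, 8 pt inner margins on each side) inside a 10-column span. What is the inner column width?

Subtract both margins: 1180 − 2·12 = 1156 pt.
18 columns + 17 column gaps: 18c + 17·14 = 1156.
18c = 1156 − 238 = 918, so c = 51 pt.
10-column span = 10·51 + 9·14 = 636 pt.
Inner content = 636 − 2·8 = 620 pt.
4 columns + 3 column gaps: 4d + 3·30 = 620.
4d = 620 − 90 = 530, so d = 132.5 pt.

132.5 pt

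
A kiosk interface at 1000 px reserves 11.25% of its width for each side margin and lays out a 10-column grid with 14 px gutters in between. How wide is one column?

64.9 px

1000 × (1 − 2·11.25%) = 1000 × 77.5% = 775 px for the columns.
775 − 9·14 = 649; ÷10 gives c = 64.9 px.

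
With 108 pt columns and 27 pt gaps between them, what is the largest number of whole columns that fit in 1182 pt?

8 columns: 8·108 + 7·27 = 1053 pt ≤ 1182.
9 columns: 1188 pt > 1182. So 8.

8 columns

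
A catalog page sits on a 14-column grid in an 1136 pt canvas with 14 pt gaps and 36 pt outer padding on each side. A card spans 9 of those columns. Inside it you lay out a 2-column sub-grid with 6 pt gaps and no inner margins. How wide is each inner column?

336.5 pt

Subtract both margins: 1136 − 2·36 = 1064 pt.
14 columns + 13 gaps: 14c + 13·14 = 1064.
14c = 1064 − 182 = 882, so c = 63 pt.
9 columns plus 8 gaps: 567 + 112 = 679 pt.
2 columns + 1 gap: 2d + 1·6 = 679.
2d = 679 − 6 = 673, so d = 336.5 pt.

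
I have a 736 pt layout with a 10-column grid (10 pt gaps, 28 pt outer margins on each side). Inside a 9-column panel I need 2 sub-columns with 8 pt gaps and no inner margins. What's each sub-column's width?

301.5 pt

Outer content = 736 − 2·28 = 680 pt.
680 − 9·10 = 590; ÷10 gives c = 59 pt.
Span of 9: 9·59 + 8·10 = 531 + 80 = 611 pt.
611 − 1·8 = 603; ÷2 gives d = 301.5 pt.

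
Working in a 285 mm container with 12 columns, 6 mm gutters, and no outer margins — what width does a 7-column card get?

Subtracting 11 gutters of 6 leaves 219 for 12 columns, so c = 18.25 mm.
7-column span = 7·18.25 + 6·6 = 163.75 mm.

163.75 mm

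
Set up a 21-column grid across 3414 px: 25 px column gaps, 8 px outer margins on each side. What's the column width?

Take off 16 px of margins, leaving 3398 px.
3398 − 20·25 = 2898; ÷21 gives c = 138 px.

138 px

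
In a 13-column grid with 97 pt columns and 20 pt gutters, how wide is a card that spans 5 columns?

565 pt

Span of 5: 5·97 + 4·20 = 485 + 80 = 565 pt.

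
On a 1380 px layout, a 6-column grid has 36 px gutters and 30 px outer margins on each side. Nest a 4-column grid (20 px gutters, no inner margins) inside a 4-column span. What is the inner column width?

202 px

Take off 60 px of margins, leaving 1320 px.
Subtracting 5 gutters of 36 leaves 1140 for 6 columns, so c = 190 px.
Span of 4: 4·190 + 3·36 = 760 + 108 = 868 px.
Subtracting 3 gutters of 20 leaves 808 for 4 columns, so d = 202 px.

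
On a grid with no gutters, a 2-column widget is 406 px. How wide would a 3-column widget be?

609 px

2c = 406 → c = 203 px.
3-column span = 3·203 = 609 px.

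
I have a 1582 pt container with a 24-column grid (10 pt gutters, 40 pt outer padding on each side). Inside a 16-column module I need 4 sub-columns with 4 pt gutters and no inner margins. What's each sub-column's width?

Subtract both margins: 1582 − 2·40 = 1502 pt.
1502 − 23·10 = 1272; ÷24 gives c = 53 pt.
16 columns plus 15 gutters: 848 + 150 = 998 pt.
4d + 3·4 = 998 → 4d = 986 → d = 246.5 pt.

246.5 pt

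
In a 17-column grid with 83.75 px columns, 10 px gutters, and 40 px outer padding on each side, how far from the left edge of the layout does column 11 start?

977.5 px

Column 11 starts at margin + 10·(column + gutter) = 40 + 10·93.75 = 977.5 px.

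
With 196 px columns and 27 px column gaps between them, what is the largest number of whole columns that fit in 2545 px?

Each extra column adds 196 + 27 = 223 px.
(2545 + 27) / 223 = 11.53, so 11 columns fit.

11 columns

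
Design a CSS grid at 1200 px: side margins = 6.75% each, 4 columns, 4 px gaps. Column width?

256.5 px

Margins: 6.75% × 1200 = 81 px each, so content = 1200 − 162 = 1038 px.
1038 − 3·4 = 1026; ÷4 gives c = 256.5 px.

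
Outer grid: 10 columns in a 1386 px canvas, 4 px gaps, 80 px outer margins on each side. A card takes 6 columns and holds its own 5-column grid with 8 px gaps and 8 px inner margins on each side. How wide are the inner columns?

Take off 160 px of margins, leaving 1226 px.
1226 − 9·4 = 1190; ÷10 gives c = 119 px.
Span of 6: 6·119 + 5·4 = 714 + 20 = 734 px.
Inner content = 734 − 2·8 = 718 px.
5d + 4·8 = 718 → 5d = 686 → d = 137.2 px.

137.2 px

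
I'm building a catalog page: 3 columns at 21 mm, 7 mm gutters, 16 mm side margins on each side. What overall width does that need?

Total width: 2·16 + 3·21 + 2·7 = 109 mm.

109 mm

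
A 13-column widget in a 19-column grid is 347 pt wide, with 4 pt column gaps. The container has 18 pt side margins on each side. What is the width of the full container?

545 pt

Subtracting 12 column gaps of 4 leaves 299 for 13 columns, so c = 23 pt.
Adding margins, columns and gutters: 36 + 437 + 72 = 545 pt.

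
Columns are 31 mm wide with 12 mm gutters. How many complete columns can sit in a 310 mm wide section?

7 columns: 7·31 + 6·12 = 289 mm ≤ 310.
8 columns: 332 mm > 310. So 7.

7 columns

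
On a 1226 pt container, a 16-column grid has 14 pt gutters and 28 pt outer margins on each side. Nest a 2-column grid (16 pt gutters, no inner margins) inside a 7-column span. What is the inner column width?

Outer content = 1226 − 2·28 = 1170 pt.
1170 − 15·14 = 960; ÷16 gives c = 60 pt.
Span of 7: 7·60 + 6·14 = 420 + 84 = 504 pt.
2d + 1·16 = 504 → 2d = 488 → d = 244 pt.

244 pt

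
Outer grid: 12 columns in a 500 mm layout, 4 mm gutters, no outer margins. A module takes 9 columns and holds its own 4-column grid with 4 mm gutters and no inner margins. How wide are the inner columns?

90.5 mm

500 − 11·4 = 456; ÷12 gives c = 38 mm.
9-column span = 9·38 + 8·4 = 374 mm.
4d + 3·4 = 374 → 4d = 362 → d = 90.5 mm.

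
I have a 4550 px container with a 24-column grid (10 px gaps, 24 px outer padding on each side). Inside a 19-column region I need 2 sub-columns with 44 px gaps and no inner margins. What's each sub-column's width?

Take off 48 px of margins, leaving 4502 px.
24c + 23·10 = 4502 → 24c = 4272 → c = 178 px.
Span of 19: 19·178 + 18·10 = 3382 + 180 = 3562 px.
Subtracting 1 gap of 44 leaves 3518 for 2 columns, so d = 1759 px.

1759 px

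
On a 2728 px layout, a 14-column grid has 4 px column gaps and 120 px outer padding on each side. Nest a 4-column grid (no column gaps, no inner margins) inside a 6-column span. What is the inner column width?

266 px

Inside the margins: 2728 − 240 = 2488 px.
14c + 13·4 = 2488 → 14c = 2436 → c = 174 px.
Span of 6: 6·174 + 5·4 = 1044 + 20 = 1064 px.
With no column gaps, each column is 1064/4 = 266 px.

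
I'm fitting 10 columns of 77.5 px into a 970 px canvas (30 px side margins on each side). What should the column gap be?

15 px

Take off 60 px of margins, leaving 910 px.
10 columns take 10·77.5 = 775 px; remaining 135 splits into 9 column gaps.
g = 135 / 9 = 15 px.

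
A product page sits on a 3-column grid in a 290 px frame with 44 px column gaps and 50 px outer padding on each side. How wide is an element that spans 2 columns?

Inside the margins: 290 − 100 = 190 px.
Subtracting 2 column gaps of 44 leaves 102 for 3 columns, so c = 34 px.
Span of 2: 2·34 + 1·44 = 68 + 44 = 112 px.

112 px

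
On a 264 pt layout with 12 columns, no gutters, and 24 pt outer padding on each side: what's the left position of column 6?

Subtract both margins: 264 − 2·24 = 216 pt.
With no gutters, each column is 216/12 = 18 pt.
Column 6 starts at margin + 5·(column + gutter) = 24 + 5·18 = 114 pt.

114 pt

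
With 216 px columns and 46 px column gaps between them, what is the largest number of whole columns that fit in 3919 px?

Each extra column adds 216 + 46 = 262 px.
(3919 + 46) / 262 = 15.13, so 15 columns fit.

15 columns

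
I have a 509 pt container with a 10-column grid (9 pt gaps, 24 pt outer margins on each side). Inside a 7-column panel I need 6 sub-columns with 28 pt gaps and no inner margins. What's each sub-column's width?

30 pt

Subtract both margins: 509 − 2·24 = 461 pt.
Subtracting 9 gaps of 9 leaves 380 for 10 columns, so c = 38 pt.
Span of 7: 7·38 + 6·9 = 266 + 54 = 320 pt.
Subtracting 5 gaps of 28 leaves 180 for 6 columns, so d = 30 pt.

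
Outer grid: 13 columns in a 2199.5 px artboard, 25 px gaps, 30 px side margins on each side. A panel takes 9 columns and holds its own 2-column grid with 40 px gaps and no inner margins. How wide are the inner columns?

716.75 px

Take off 60 px of margins, leaving 2139.5 px.
Subtracting 12 gaps of 25 leaves 1839.5 for 13 columns, so c = 141.5 px.
9-column span = 9·141.5 + 8·25 = 1473.5 px.
Subtracting 1 gap of 40 leaves 1433.5 for 2 columns, so d = 716.75 px.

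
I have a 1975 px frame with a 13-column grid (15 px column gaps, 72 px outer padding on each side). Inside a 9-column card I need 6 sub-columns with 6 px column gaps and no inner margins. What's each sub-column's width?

205.5 px

Subtract both margins: 1975 − 2·72 = 1831 px.
1831 − 12·15 = 1651; ÷13 gives c = 127 px.
Span of 9: 9·127 + 8·15 = 1143 + 120 = 1263 px.
6 columns + 5 column gaps: 6d + 5·6 = 1263.
6d = 1263 − 30 = 1233, so d = 205.5 px.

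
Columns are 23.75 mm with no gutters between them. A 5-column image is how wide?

With no gutters, 5 columns span 5·23.75 = 118.75 mm.

118.75 mm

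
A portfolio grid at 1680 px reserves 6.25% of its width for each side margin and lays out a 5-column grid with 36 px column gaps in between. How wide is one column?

Each margin = 6.25% of 1680 = 105 px; content = 1680 − 2·105 = 1470 px.
5 columns + 4 column gaps: 5c + 4·36 = 1470.
5c = 1470 − 144 = 1326, so c = 265.2 px.

265.2 px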